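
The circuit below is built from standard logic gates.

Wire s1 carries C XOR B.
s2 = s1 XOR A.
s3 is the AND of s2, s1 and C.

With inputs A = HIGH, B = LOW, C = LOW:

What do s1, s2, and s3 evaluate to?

s1 = LOW, s2 = HIGH, s3 = LOW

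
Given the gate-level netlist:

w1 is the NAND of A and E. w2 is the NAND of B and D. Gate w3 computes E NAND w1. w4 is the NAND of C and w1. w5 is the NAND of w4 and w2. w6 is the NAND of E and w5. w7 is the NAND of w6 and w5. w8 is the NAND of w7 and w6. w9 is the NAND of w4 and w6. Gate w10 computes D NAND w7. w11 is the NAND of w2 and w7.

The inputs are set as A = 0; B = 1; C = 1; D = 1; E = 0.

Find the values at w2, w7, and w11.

w2 = 0  w7 = 0  w11 = 1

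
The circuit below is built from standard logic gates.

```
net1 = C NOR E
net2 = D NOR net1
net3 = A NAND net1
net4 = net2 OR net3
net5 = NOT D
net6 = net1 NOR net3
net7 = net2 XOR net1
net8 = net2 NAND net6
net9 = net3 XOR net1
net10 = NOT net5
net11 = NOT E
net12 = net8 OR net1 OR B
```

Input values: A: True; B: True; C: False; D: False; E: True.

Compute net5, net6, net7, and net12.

net1 = C NOR E = False NOR True = False
net2 = D NOR net1 = False NOR False = True
net3 = A NAND net1 = True NAND False = True
net5 = NOT D = NOT False = True
net6 = net1 NOR net3 = False NOR True = False
net7 = net2 XOR net1 = True XOR False = True
net8 = net2 NAND net6 = True NAND False = True
net12 = net8 OR net1 OR B = True OR False OR True = True

net5 = True, net6 = False, net7 = True, net12 = True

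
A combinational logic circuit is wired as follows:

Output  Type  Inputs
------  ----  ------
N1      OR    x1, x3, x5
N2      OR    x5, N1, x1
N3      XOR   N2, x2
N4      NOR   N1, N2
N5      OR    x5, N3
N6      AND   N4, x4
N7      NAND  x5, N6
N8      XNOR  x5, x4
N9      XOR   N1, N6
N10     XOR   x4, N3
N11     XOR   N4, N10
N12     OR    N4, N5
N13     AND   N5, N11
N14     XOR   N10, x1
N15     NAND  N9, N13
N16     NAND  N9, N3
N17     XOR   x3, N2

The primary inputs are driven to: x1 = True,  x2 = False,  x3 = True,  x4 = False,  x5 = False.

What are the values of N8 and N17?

N8 = True  N17 = False

N1 = x1 OR x3 OR x5 = True OR True OR False = True
N2 = x5 OR N1 OR x1 = False OR True OR True = True
N8 = x5 XNOR x4 = False XNOR False = True
N17 = x3 XOR N2 = True XOR True = False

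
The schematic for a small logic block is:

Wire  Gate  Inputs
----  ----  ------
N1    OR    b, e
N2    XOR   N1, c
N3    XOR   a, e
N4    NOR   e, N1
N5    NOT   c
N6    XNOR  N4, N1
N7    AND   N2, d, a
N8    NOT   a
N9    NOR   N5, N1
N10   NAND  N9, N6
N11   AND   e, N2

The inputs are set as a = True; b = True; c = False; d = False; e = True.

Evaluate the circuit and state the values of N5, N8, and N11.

N1 = b OR e = True OR True = True
N2 = N1 XOR c = True XOR False = True
N5 = NOT c = NOT False = True
N8 = NOT a = NOT True = False
N11 = e AND N2 = True AND True = True

N5 = True, N8 = False, N11 = True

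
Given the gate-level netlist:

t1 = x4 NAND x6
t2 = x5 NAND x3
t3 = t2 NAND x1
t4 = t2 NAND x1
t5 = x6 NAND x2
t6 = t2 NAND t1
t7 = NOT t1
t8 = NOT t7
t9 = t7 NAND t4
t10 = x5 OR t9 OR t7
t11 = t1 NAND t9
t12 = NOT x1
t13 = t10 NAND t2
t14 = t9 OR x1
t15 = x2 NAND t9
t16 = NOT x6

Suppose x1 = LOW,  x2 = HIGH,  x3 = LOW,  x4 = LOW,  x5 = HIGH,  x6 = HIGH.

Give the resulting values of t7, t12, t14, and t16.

t7 = LOW, t12 = HIGH, t14 = HIGH, t16 = LOW

t1 = x4 NAND x6 = LOW NAND HIGH = HIGH
t2 = x5 NAND x3 = HIGH NAND LOW = HIGH
t4 = t2 NAND x1 = HIGH NAND LOW = HIGH
t7 = NOT t1 = NOT HIGH = LOW
t9 = t7 NAND t4 = LOW NAND HIGH = HIGH
t12 = NOT x1 = NOT LOW = HIGH
t14 = t9 OR x1 = HIGH OR LOW = HIGH
t16 = NOT x6 = NOT HIGH = LOW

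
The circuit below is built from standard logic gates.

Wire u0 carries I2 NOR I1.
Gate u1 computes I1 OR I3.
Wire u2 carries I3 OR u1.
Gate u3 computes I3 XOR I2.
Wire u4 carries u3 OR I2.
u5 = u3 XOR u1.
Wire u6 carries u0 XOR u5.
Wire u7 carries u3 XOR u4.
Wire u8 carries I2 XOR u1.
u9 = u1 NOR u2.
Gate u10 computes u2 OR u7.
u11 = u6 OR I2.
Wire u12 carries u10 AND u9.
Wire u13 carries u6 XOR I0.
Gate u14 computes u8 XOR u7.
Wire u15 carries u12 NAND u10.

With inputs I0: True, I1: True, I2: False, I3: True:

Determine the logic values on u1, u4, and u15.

u1 = True  u4 = True  u15 = True

u1 = I1 OR I3 = True OR True = True
u2 = I3 OR u1 = True OR True = True
u3 = I3 XOR I2 = True XOR False = True
u4 = u3 OR I2 = True OR False = True
u7 = u3 XOR u4 = True XOR True = False
u9 = u1 NOR u2 = True NOR True = False
u10 = u2 OR u7 = True OR False = True
u12 = u10 AND u9 = True AND False = False
u15 = u12 NAND u10 = False NAND True = True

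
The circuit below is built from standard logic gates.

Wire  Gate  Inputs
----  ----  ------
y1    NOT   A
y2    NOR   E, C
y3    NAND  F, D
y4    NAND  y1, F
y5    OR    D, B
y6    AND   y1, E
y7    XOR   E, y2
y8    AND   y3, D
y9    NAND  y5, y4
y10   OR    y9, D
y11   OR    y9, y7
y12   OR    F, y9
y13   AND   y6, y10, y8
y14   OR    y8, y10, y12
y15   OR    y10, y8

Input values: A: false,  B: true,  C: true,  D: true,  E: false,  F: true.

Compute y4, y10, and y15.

y1 = NOT A = NOT false = true
y3 = F NAND D = true NAND true = false
y4 = y1 NAND F = true NAND true = false
y5 = D OR B = true OR true = true
y8 = y3 AND D = false AND true = false
y9 = y5 NAND y4 = true NAND false = true
y10 = y9 OR D = true OR true = true
y15 = y10 OR y8 = true OR false = true

y4 = false, y10 = true, y15 = true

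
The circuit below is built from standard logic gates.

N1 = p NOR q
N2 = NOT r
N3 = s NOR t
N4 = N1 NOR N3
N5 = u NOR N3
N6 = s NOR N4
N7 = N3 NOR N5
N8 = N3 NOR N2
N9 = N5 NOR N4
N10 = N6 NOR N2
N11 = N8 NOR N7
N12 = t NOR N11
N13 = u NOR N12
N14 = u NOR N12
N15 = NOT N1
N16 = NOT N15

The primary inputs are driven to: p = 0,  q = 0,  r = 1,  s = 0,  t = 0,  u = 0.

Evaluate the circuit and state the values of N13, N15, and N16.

N1 = p NOR q = 0 NOR 0 = 1
N2 = NOT r = NOT 1 = 0
N3 = s NOR t = 0 NOR 0 = 1
N5 = u NOR N3 = 0 NOR 1 = 0
N7 = N3 NOR N5 = 1 NOR 0 = 0
N8 = N3 NOR N2 = 1 NOR 0 = 0
N11 = N8 NOR N7 = 0 NOR 0 = 1
N12 = t NOR N11 = 0 NOR 1 = 0
N13 = u NOR N12 = 0 NOR 0 = 1
N15 = NOT N1 = NOT 1 = 0
N16 = NOT N15 = NOT 0 = 1

N13 = 1, N15 = 0, N16 = 1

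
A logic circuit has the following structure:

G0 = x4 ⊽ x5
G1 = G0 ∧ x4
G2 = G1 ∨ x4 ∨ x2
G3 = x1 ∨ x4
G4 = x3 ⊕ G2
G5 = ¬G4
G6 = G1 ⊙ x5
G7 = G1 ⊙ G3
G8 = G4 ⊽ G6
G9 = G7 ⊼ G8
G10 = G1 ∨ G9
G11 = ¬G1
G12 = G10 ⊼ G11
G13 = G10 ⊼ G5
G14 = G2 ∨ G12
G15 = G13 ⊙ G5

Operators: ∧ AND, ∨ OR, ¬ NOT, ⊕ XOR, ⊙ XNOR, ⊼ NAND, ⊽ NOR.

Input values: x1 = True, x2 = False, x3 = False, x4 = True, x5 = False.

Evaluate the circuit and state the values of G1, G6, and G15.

G1 = False; G6 = True; G15 = False

G0 = x4 NOR x5 = True NOR False = False
G1 = G0 AND x4 = False AND True = False
G2 = G1 OR x4 OR x2 = False OR True OR False = True
G3 = x1 OR x4 = True OR True = True
G4 = x3 XOR G2 = False XOR True = True
G5 = NOT G4 = NOT True = False
G6 = G1 XNOR x5 = False XNOR False = True
G7 = G1 XNOR G3 = False XNOR True = False
G8 = G4 NOR G6 = True NOR True = False
G9 = G7 NAND G8 = False NAND False = True
G10 = G1 OR G9 = False OR True = True
G13 = G10 NAND G5 = True NAND False = True
G15 = G13 XNOR G5 = True XNOR False = False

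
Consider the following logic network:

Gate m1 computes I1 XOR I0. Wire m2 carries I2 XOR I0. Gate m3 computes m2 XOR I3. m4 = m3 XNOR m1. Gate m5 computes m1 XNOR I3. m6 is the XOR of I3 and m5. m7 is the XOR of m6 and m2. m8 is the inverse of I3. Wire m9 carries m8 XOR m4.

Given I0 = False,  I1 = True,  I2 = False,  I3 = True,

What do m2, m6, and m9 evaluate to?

m1 = I1 XOR I0 = True XOR False = True
m2 = I2 XOR I0 = False XOR False = False
m3 = m2 XOR I3 = False XOR True = True
m4 = m3 XNOR m1 = True XNOR True = True
m5 = m1 XNOR I3 = True XNOR True = True
m6 = I3 XOR m5 = True XOR True = False
m8 = NOT I3 = NOT True = False
m9 = m8 XOR m4 = False XOR True = True

m2 = False, m6 = False, m9 = True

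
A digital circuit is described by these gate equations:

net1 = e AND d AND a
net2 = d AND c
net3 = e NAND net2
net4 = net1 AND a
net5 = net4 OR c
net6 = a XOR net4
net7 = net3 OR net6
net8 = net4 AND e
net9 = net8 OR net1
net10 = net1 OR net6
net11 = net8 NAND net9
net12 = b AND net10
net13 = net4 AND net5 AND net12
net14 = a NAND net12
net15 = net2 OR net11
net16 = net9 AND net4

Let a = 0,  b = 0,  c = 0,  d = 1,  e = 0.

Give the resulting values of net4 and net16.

net4 = 0; net16 = 0

net1 = e AND d AND a = 0 AND 1 AND 0 = 0
net4 = net1 AND a = 0 AND 0 = 0
net8 = net4 AND e = 0 AND 0 = 0
net9 = net8 OR net1 = 0 OR 0 = 0
net16 = net9 AND net4 = 0 AND 0 = 0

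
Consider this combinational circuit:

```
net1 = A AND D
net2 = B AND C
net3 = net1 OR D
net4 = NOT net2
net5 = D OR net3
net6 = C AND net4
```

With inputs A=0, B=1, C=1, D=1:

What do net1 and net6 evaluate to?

net1 = 0, net6 = 0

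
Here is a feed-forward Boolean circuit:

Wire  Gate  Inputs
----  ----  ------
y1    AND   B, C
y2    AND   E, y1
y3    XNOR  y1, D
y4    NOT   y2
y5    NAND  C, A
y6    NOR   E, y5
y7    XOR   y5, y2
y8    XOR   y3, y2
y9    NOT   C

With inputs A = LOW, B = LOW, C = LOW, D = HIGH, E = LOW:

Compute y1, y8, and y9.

y1 = B AND C = LOW AND LOW = LOW
y2 = E AND y1 = LOW AND LOW = LOW
y3 = y1 XNOR D = LOW XNOR HIGH = LOW
y8 = y3 XOR y2 = LOW XOR LOW = LOW
y9 = NOT C = NOT LOW = HIGH

y1 = LOW, y8 = LOW, y9 = HIGH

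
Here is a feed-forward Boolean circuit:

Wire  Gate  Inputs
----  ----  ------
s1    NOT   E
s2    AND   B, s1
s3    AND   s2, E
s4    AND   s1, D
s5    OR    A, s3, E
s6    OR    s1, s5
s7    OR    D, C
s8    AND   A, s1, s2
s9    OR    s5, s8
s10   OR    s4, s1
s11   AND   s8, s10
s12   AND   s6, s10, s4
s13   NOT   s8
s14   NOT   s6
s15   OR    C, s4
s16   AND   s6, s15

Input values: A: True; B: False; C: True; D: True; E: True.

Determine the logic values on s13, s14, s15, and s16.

s13 = True  s14 = False  s15 = True  s16 = True

s1 = NOT E = NOT True = False
s2 = B AND s1 = False AND False = False
s3 = s2 AND E = False AND True = False
s4 = s1 AND D = False AND True = False
s5 = A OR s3 OR E = True OR False OR True = True
s6 = s1 OR s5 = False OR True = True
s8 = A AND s1 AND s2 = True AND False AND False = False
s13 = NOT s8 = NOT False = True
s14 = NOT s6 = NOT True = False
s15 = C OR s4 = True OR False = True
s16 = s6 AND s15 = True AND True = True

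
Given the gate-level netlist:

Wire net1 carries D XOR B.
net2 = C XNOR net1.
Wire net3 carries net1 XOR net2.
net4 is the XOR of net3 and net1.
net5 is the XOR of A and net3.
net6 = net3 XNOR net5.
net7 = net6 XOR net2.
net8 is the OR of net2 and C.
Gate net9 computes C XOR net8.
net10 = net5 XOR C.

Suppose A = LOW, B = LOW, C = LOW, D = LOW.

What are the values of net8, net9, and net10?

net8 = HIGH  net9 = HIGH  net10 = HIGH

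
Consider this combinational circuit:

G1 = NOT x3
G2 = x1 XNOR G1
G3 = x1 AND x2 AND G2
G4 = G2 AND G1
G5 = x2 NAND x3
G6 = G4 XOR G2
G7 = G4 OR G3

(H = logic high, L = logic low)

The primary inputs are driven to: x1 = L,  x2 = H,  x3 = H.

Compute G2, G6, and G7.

G1 = NOT x3 = NOT H = L
G2 = x1 XNOR G1 = L XNOR L = H
G3 = x1 AND x2 AND G2 = L AND H AND H = L
G4 = G2 AND G1 = H AND L = L
G6 = G4 XOR G2 = L XOR H = H
G7 = G4 OR G3 = L OR L = L

G2 = H  G6 = H  G7 = L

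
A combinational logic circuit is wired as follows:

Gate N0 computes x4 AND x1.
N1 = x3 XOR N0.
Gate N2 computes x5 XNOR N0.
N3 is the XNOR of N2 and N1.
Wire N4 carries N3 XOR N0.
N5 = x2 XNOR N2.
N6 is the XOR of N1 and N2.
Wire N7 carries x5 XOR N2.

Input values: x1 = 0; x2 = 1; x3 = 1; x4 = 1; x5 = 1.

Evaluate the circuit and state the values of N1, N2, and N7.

N1 = 1, N2 = 0, N7 = 1

N0 = x4 AND x1 = 1 AND 0 = 0
N1 = x3 XOR N0 = 1 XOR 0 = 1
N2 = x5 XNOR N0 = 1 XNOR 0 = 0
N7 = x5 XOR N2 = 1 XOR 0 = 1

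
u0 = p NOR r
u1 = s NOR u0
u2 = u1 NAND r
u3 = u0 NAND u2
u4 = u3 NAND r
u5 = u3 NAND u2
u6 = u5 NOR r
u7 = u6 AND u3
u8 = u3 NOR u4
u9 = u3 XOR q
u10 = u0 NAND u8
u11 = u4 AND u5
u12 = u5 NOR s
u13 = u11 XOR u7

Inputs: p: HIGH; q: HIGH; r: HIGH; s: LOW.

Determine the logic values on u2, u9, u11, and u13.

u2 = LOW; u9 = LOW; u11 = LOW; u13 = LOW

u0 = p NOR r = HIGH NOR HIGH = LOW
u1 = s NOR u0 = LOW NOR LOW = HIGH
u2 = u1 NAND r = HIGH NAND HIGH = LOW
u3 = u0 NAND u2 = LOW NAND LOW = HIGH
u4 = u3 NAND r = HIGH NAND HIGH = LOW
u5 = u3 NAND u2 = HIGH NAND LOW = HIGH
u6 = u5 NOR r = HIGH NOR HIGH = LOW
u7 = u6 AND u3 = LOW AND HIGH = LOW
u9 = u3 XOR q = HIGH XOR HIGH = LOW
u11 = u4 AND u5 = LOW AND HIGH = LOW
u13 = u11 XOR u7 = LOW XOR LOW = LOW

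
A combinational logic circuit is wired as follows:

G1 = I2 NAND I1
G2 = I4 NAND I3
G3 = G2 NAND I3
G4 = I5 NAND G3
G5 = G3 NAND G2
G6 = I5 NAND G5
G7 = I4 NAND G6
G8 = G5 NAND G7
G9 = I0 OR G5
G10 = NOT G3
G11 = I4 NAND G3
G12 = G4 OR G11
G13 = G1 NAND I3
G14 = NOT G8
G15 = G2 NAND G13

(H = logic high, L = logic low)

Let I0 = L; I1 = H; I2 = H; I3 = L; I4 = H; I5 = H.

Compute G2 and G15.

G1 = I2 NAND I1 = H NAND H = L
G2 = I4 NAND I3 = H NAND L = H
G13 = G1 NAND I3 = L NAND L = H
G15 = G2 NAND G13 = H NAND H = L

G2 = H  G15 = L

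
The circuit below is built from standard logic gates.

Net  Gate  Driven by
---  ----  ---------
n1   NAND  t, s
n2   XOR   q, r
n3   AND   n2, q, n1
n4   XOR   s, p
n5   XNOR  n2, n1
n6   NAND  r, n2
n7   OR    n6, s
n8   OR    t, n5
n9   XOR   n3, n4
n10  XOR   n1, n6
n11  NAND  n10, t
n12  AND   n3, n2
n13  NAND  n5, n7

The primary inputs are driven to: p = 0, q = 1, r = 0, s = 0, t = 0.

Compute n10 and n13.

n1 = t NAND s = 0 NAND 0 = 1
n2 = q XOR r = 1 XOR 0 = 1
n5 = n2 XNOR n1 = 1 XNOR 1 = 1
n6 = r NAND n2 = 0 NAND 1 = 1
n7 = n6 OR s = 1 OR 0 = 1
n10 = n1 XOR n6 = 1 XOR 1 = 0
n13 = n5 NAND n7 = 1 NAND 1 = 0

n10 = 0, n13 = 0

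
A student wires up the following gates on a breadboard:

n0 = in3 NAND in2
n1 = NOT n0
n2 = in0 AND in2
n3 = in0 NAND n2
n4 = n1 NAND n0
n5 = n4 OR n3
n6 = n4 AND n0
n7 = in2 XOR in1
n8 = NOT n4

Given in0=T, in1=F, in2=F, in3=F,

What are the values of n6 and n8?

n6 = T, n8 = F

n0 = in3 NAND in2 = F NAND F = T
n1 = NOT n0 = NOT T = F
n4 = n1 NAND n0 = F NAND T = T
n6 = n4 AND n0 = T AND T = T
n8 = NOT n4 = NOT T = F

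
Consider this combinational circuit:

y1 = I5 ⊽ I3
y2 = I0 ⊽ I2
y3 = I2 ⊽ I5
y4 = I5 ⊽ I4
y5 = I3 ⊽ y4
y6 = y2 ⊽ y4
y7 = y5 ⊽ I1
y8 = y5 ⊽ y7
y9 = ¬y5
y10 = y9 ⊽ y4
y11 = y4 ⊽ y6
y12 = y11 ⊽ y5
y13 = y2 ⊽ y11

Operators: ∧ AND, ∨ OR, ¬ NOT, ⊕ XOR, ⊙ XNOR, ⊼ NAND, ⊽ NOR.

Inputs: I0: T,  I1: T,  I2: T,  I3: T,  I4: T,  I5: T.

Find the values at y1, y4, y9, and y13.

y1 = I5 NOR I3 = T NOR T = F
y2 = I0 NOR I2 = T NOR T = F
y4 = I5 NOR I4 = T NOR T = F
y5 = I3 NOR y4 = T NOR F = F
y6 = y2 NOR y4 = F NOR F = T
y9 = NOT y5 = NOT F = T
y11 = y4 NOR y6 = F NOR T = F
y13 = y2 NOR y11 = F NOR F = T

y1 = F, y4 = F, y9 = T, y13 = T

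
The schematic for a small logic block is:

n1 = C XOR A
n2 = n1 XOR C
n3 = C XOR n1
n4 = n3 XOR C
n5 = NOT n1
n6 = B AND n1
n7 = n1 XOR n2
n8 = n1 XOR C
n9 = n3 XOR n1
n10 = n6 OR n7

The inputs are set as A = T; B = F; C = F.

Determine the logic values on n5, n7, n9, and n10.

n1 = C XOR A = F XOR T = T
n2 = n1 XOR C = T XOR F = T
n3 = C XOR n1 = F XOR T = T
n5 = NOT n1 = NOT T = F
n6 = B AND n1 = F AND T = F
n7 = n1 XOR n2 = T XOR T = F
n9 = n3 XOR n1 = T XOR T = F
n10 = n6 OR n7 = F OR F = F

n5 = F, n7 = F, n9 = F, n10 = F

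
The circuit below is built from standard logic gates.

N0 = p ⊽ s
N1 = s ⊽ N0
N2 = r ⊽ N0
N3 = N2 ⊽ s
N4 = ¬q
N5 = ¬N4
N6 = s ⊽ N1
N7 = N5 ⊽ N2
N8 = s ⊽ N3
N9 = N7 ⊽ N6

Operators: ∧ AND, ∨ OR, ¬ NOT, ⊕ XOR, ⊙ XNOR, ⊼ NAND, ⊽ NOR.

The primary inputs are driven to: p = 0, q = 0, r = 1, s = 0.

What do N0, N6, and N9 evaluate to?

N0 = 1, N6 = 1, N9 = 0

N0 = p NOR s = 0 NOR 0 = 1
N1 = s NOR N0 = 0 NOR 1 = 0
N2 = r NOR N0 = 1 NOR 1 = 0
N4 = NOT q = NOT 0 = 1
N5 = NOT N4 = NOT 1 = 0
N6 = s NOR N1 = 0 NOR 0 = 1
N7 = N5 NOR N2 = 0 NOR 0 = 1
N9 = N7 NOR N6 = 1 NOR 1 = 0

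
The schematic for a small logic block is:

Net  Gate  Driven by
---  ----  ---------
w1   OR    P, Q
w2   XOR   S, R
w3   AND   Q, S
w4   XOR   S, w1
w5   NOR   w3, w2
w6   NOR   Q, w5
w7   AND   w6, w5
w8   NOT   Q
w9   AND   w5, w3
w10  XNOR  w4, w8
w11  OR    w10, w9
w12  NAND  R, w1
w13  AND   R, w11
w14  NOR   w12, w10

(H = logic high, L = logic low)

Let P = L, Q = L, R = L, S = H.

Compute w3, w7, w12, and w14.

w1 = P OR Q = L OR L = L
w2 = S XOR R = H XOR L = H
w3 = Q AND S = L AND H = L
w4 = S XOR w1 = H XOR L = H
w5 = w3 NOR w2 = L NOR H = L
w6 = Q NOR w5 = L NOR L = H
w7 = w6 AND w5 = H AND L = L
w8 = NOT Q = NOT L = H
w10 = w4 XNOR w8 = H XNOR H = H
w12 = R NAND w1 = L NAND L = H
w14 = w12 NOR w10 = H NOR H = L

w3 = L, w7 = L, w12 = H, w14 = L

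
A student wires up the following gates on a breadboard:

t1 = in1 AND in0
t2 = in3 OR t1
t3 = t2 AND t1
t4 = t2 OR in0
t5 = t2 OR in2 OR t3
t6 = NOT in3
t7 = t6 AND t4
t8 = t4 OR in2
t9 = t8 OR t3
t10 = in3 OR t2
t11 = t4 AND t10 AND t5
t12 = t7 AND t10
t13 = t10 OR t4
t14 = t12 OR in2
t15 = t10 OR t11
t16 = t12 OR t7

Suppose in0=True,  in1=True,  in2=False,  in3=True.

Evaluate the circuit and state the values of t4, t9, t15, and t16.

t4 = True, t9 = True, t15 = True, t16 = False

t1 = in1 AND in0 = True AND True = True
t2 = in3 OR t1 = True OR True = True
t3 = t2 AND t1 = True AND True = True
t4 = t2 OR in0 = True OR True = True
t5 = t2 OR in2 OR t3 = True OR False OR True = True
t6 = NOT in3 = NOT True = False
t7 = t6 AND t4 = False AND True = False
t8 = t4 OR in2 = True OR False = True
t9 = t8 OR t3 = True OR True = True
t10 = in3 OR t2 = True OR True = True
t11 = t4 AND t10 AND t5 = True AND True AND True = True
t12 = t7 AND t10 = False AND True = False
t15 = t10 OR t11 = True OR True = True
t16 = t12 OR t7 = False OR False = False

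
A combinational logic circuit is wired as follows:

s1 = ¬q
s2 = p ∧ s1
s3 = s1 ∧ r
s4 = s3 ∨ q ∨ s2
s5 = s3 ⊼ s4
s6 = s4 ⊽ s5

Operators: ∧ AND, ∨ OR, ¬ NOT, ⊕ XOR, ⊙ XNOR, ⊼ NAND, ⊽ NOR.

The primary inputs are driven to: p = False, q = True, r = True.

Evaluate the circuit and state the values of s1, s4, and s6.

s1 = False; s4 = True; s6 = False

s1 = NOT q = NOT True = False
s2 = p AND s1 = False AND False = False
s3 = s1 AND r = False AND True = False
s4 = s3 OR q OR s2 = False OR True OR False = True
s5 = s3 NAND s4 = False NAND True = True
s6 = s4 NOR s5 = True NOR True = False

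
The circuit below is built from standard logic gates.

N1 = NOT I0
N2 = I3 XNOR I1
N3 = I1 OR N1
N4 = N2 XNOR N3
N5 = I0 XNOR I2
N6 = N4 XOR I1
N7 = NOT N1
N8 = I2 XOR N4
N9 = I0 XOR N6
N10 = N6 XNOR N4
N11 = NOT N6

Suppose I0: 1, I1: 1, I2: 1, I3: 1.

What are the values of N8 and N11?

N8 = 0; N11 = 1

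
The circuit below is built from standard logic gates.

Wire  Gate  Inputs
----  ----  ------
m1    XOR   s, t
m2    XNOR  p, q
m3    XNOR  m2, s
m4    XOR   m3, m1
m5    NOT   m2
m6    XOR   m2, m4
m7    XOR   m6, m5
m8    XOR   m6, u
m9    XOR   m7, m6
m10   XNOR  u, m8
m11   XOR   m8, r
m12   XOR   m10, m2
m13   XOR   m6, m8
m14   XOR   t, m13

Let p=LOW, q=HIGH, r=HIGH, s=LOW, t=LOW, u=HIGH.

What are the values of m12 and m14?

m12 = LOW, m14 = HIGH

m1 = s XOR t = LOW XOR LOW = LOW
m2 = p XNOR q = LOW XNOR HIGH = LOW
m3 = m2 XNOR s = LOW XNOR LOW = HIGH
m4 = m3 XOR m1 = HIGH XOR LOW = HIGH
m6 = m2 XOR m4 = LOW XOR HIGH = HIGH
m8 = m6 XOR u = HIGH XOR HIGH = LOW
m10 = u XNOR m8 = HIGH XNOR LOW = LOW
m12 = m10 XOR m2 = LOW XOR LOW = LOW
m13 = m6 XOR m8 = HIGH XOR LOW = HIGH
m14 = t XOR m13 = LOW XOR HIGH = HIGH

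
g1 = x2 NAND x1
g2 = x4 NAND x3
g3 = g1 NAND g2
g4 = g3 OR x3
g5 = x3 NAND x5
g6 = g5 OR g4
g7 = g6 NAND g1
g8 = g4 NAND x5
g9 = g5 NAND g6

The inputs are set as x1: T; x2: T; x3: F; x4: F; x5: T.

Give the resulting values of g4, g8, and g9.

g4 = T, g8 = F, g9 = F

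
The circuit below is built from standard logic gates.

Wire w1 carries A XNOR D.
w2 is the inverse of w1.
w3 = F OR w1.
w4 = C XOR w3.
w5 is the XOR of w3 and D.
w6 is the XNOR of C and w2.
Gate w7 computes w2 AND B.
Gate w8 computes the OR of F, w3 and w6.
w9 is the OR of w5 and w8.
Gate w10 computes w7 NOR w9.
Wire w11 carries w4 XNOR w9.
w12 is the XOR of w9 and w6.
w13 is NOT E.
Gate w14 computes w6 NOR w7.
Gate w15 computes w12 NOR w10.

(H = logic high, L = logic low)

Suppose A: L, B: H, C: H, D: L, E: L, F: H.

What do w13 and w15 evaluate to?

w13 = H  w15 = L

w1 = A XNOR D = L XNOR L = H
w2 = NOT w1 = NOT H = L
w3 = F OR w1 = H OR H = H
w5 = w3 XOR D = H XOR L = H
w6 = C XNOR w2 = H XNOR L = L
w7 = w2 AND B = L AND H = L
w8 = F OR w3 OR w6 = H OR H OR L = H
w9 = w5 OR w8 = H OR H = H
w10 = w7 NOR w9 = L NOR H = L
w12 = w9 XOR w6 = H XOR L = H
w13 = NOT E = NOT L = H
w15 = w12 NOR w10 = H NOR L = L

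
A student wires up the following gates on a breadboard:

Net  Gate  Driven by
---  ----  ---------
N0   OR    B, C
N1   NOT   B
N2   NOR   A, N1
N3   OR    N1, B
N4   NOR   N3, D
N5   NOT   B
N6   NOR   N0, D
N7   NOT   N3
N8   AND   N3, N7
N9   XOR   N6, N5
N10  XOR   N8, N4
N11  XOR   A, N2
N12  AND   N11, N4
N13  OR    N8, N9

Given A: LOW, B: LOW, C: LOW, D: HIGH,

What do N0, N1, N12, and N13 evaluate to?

N0 = LOW, N1 = HIGH, N12 = LOW, N13 = HIGH

N0 = B OR C = LOW OR LOW = LOW
N1 = NOT B = NOT LOW = HIGH
N2 = A NOR N1 = LOW NOR HIGH = LOW
N3 = N1 OR B = HIGH OR LOW = HIGH
N4 = N3 NOR D = HIGH NOR HIGH = LOW
N5 = NOT B = NOT LOW = HIGH
N6 = N0 NOR D = LOW NOR HIGH = LOW
N7 = NOT N3 = NOT HIGH = LOW
N8 = N3 AND N7 = HIGH AND LOW = LOW
N9 = N6 XOR N5 = LOW XOR HIGH = HIGH
N11 = A XOR N2 = LOW XOR LOW = LOW
N12 = N11 AND N4 = LOW AND LOW = LOW
N13 = N8 OR N9 = LOW OR HIGH = HIGH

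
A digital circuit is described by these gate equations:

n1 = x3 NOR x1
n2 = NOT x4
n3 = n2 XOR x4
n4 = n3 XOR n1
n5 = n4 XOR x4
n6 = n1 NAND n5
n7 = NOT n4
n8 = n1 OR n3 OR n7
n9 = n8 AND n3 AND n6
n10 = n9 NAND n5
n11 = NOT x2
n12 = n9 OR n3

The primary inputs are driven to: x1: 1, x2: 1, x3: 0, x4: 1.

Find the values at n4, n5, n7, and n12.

n1 = x3 NOR x1 = 0 NOR 1 = 0
n2 = NOT x4 = NOT 1 = 0
n3 = n2 XOR x4 = 0 XOR 1 = 1
n4 = n3 XOR n1 = 1 XOR 0 = 1
n5 = n4 XOR x4 = 1 XOR 1 = 0
n6 = n1 NAND n5 = 0 NAND 0 = 1
n7 = NOT n4 = NOT 1 = 0
n8 = n1 OR n3 OR n7 = 0 OR 1 OR 0 = 1
n9 = n8 AND n3 AND n6 = 1 AND 1 AND 1 = 1
n12 = n9 OR n3 = 1 OR 1 = 1

n4 = 1, n5 = 0, n7 = 0, n12 = 1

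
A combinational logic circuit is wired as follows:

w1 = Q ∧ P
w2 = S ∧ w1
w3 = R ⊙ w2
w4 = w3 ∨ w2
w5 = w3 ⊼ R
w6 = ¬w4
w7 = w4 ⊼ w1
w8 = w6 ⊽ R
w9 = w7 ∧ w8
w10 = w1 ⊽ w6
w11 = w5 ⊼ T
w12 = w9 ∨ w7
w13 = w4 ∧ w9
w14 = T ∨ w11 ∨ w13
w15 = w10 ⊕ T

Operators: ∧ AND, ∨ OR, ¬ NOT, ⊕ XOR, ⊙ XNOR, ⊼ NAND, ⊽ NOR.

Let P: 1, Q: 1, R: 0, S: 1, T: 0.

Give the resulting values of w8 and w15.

w8 = 1, w15 = 0

w1 = Q AND P = 1 AND 1 = 1
w2 = S AND w1 = 1 AND 1 = 1
w3 = R XNOR w2 = 0 XNOR 1 = 0
w4 = w3 OR w2 = 0 OR 1 = 1
w6 = NOT w4 = NOT 1 = 0
w8 = w6 NOR R = 0 NOR 0 = 1
w10 = w1 NOR w6 = 1 NOR 0 = 0
w15 = w10 XOR T = 0 XOR 0 = 0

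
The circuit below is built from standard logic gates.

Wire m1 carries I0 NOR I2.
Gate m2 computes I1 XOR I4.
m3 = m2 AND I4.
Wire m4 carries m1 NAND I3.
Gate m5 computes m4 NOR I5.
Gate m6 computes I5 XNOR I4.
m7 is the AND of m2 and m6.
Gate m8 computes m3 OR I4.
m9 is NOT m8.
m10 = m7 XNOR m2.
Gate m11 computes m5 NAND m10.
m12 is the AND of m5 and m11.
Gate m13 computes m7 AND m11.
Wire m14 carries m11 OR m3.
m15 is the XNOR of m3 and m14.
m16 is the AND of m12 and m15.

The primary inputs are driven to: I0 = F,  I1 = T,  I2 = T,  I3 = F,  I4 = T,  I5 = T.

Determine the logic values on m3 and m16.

m3 = F  m16 = F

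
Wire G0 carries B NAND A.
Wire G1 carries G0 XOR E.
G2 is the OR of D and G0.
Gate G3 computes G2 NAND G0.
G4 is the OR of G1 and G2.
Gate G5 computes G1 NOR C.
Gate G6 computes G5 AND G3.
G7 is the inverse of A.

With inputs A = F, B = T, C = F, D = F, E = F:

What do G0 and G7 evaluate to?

G0 = T, G7 = T

G0 = B NAND A = T NAND F = T
G7 = NOT A = NOT F = T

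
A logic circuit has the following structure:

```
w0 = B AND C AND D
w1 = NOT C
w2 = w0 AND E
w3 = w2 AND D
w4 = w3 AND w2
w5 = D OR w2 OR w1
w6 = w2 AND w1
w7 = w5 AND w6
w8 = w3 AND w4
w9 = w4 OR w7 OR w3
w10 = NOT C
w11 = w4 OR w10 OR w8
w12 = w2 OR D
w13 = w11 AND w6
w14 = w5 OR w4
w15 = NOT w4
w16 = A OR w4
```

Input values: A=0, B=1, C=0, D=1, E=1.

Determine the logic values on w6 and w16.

w6 = 0, w16 = 0

w0 = B AND C AND D = 1 AND 0 AND 1 = 0
w1 = NOT C = NOT 0 = 1
w2 = w0 AND E = 0 AND 1 = 0
w3 = w2 AND D = 0 AND 1 = 0
w4 = w3 AND w2 = 0 AND 0 = 0
w6 = w2 AND w1 = 0 AND 1 = 0
w16 = A OR w4 = 0 OR 0 = 0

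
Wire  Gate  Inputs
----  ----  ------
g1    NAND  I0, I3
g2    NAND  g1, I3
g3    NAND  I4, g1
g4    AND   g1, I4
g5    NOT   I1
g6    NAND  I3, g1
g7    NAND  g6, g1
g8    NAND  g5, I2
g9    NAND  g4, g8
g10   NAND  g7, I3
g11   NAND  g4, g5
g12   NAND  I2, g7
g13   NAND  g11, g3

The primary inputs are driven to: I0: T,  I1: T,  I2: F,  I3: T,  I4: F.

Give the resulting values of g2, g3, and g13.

g2 = T, g3 = T, g13 = F

g1 = I0 NAND I3 = T NAND T = F
g2 = g1 NAND I3 = F NAND T = T
g3 = I4 NAND g1 = F NAND F = T
g4 = g1 AND I4 = F AND F = F
g5 = NOT I1 = NOT T = F
g11 = g4 NAND g5 = F NAND F = T
g13 = g11 NAND g3 = T NAND T = F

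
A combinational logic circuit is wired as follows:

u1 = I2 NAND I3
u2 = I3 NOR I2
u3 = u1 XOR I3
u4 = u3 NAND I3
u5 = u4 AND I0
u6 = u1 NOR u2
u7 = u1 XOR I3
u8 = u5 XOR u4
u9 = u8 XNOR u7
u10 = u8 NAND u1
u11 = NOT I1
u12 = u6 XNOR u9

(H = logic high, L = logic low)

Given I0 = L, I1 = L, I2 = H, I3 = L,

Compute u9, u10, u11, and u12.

u1 = I2 NAND I3 = H NAND L = H
u2 = I3 NOR I2 = L NOR H = L
u3 = u1 XOR I3 = H XOR L = H
u4 = u3 NAND I3 = H NAND L = H
u5 = u4 AND I0 = H AND L = L
u6 = u1 NOR u2 = H NOR L = L
u7 = u1 XOR I3 = H XOR L = H
u8 = u5 XOR u4 = L XOR H = H
u9 = u8 XNOR u7 = H XNOR H = H
u10 = u8 NAND u1 = H NAND H = L
u11 = NOT I1 = NOT L = H
u12 = u6 XNOR u9 = L XNOR H = L

u9 = H, u10 = L, u11 = H, u12 = L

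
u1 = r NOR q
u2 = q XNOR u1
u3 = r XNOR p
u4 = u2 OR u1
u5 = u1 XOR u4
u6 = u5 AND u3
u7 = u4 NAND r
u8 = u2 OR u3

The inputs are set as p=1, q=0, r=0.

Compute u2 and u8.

u2 = 0; u8 = 0

u1 = r NOR q = 0 NOR 0 = 1
u2 = q XNOR u1 = 0 XNOR 1 = 0
u3 = r XNOR p = 0 XNOR 1 = 0
u8 = u2 OR u3 = 0 OR 0 = 0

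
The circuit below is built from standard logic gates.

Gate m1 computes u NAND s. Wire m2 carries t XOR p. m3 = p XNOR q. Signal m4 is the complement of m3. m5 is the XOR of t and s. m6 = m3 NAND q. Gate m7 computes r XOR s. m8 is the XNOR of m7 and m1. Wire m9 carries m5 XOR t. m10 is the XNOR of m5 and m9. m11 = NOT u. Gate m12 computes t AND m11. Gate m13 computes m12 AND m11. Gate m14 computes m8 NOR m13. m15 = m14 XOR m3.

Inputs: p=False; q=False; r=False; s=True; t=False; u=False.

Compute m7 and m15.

m7 = True  m15 = True

m1 = u NAND s = False NAND True = True
m3 = p XNOR q = False XNOR False = True
m7 = r XOR s = False XOR True = True
m8 = m7 XNOR m1 = True XNOR True = True
m11 = NOT u = NOT False = True
m12 = t AND m11 = False AND True = False
m13 = m12 AND m11 = False AND True = False
m14 = m8 NOR m13 = True NOR False = False
m15 = m14 XOR m3 = False XOR True = True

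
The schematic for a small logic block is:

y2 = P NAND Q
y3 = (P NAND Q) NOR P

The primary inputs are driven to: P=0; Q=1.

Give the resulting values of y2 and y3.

y2 = 0 NAND 1 = 1
y3 = (0 NAND 1) NOR 0 = 0

y2 = 1  y3 = 0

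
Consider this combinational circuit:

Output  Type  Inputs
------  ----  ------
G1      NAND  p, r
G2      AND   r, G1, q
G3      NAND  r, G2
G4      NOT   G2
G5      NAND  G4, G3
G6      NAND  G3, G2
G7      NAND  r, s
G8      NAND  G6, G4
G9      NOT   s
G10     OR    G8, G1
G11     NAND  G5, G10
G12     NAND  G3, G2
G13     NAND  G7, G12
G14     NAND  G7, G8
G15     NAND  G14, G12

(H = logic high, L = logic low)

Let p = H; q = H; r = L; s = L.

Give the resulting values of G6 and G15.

G1 = p NAND r = H NAND L = H
G2 = r AND G1 AND q = L AND H AND H = L
G3 = r NAND G2 = L NAND L = H
G4 = NOT G2 = NOT L = H
G6 = G3 NAND G2 = H NAND L = H
G7 = r NAND s = L NAND L = H
G8 = G6 NAND G4 = H NAND H = L
G12 = G3 NAND G2 = H NAND L = H
G14 = G7 NAND G8 = H NAND L = H
G15 = G14 NAND G12 = H NAND H = L

G6 = H; G15 = L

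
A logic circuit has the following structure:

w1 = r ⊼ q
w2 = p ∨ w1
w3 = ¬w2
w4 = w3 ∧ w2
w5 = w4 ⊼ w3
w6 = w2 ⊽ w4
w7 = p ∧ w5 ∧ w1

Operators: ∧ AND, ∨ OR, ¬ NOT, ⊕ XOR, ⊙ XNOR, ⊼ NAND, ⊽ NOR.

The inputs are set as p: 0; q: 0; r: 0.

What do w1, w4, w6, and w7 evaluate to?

w1 = 1, w4 = 0, w6 = 0, w7 = 0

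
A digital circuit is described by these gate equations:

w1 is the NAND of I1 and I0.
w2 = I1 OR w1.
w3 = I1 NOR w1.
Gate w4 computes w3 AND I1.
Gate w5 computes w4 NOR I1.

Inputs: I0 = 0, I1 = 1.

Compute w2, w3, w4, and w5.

w2 = 1; w3 = 0; w4 = 0; w5 = 0

w1 = I1 NAND I0 = 1 NAND 0 = 1
w2 = I1 OR w1 = 1 OR 1 = 1
w3 = I1 NOR w1 = 1 NOR 1 = 0
w4 = w3 AND I1 = 0 AND 1 = 0
w5 = w4 NOR I1 = 0 NOR 1 = 0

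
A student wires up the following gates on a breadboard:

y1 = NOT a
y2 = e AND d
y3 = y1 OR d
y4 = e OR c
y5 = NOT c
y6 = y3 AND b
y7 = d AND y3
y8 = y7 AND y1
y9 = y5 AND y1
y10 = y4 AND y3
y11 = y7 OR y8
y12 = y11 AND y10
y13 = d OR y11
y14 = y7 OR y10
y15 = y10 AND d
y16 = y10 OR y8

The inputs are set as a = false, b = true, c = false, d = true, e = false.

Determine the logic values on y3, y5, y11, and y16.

y1 = NOT a = NOT false = true
y3 = y1 OR d = true OR true = true
y4 = e OR c = false OR false = false
y5 = NOT c = NOT false = true
y7 = d AND y3 = true AND true = true
y8 = y7 AND y1 = true AND true = true
y10 = y4 AND y3 = false AND true = false
y11 = y7 OR y8 = true OR true = true
y16 = y10 OR y8 = false OR true = true

y3 = true  y5 = true  y11 = true  y16 = true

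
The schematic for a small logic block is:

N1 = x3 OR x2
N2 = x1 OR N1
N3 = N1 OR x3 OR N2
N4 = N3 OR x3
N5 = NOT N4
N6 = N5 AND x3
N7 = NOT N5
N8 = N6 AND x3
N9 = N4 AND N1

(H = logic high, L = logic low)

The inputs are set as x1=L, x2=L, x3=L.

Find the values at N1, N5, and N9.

N1 = L, N5 = H, N9 = L

N1 = x3 OR x2 = L OR L = L
N2 = x1 OR N1 = L OR L = L
N3 = N1 OR x3 OR N2 = L OR L OR L = L
N4 = N3 OR x3 = L OR L = L
N5 = NOT N4 = NOT L = H
N9 = N4 AND N1 = L AND L = L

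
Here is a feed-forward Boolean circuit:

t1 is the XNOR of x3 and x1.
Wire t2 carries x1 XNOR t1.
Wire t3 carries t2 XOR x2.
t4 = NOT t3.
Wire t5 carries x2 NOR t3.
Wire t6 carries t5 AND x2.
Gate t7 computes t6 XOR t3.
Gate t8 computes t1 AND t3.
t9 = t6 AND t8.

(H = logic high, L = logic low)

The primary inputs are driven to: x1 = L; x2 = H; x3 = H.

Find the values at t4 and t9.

t1 = x3 XNOR x1 = H XNOR L = L
t2 = x1 XNOR t1 = L XNOR L = H
t3 = t2 XOR x2 = H XOR H = L
t4 = NOT t3 = NOT L = H
t5 = x2 NOR t3 = H NOR L = L
t6 = t5 AND x2 = L AND H = L
t8 = t1 AND t3 = L AND L = L
t9 = t6 AND t8 = L AND L = L

t4 = H; t9 = L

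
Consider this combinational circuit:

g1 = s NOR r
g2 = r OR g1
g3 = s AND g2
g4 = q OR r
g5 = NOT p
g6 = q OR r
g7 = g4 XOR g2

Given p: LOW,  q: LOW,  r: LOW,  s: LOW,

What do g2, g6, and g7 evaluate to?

g2 = HIGH, g6 = LOW, g7 = HIGH

g1 = s NOR r = LOW NOR LOW = HIGH
g2 = r OR g1 = LOW OR HIGH = HIGH
g4 = q OR r = LOW OR LOW = LOW
g6 = q OR r = LOW OR LOW = LOW
g7 = g4 XOR g2 = LOW XOR HIGH = HIGH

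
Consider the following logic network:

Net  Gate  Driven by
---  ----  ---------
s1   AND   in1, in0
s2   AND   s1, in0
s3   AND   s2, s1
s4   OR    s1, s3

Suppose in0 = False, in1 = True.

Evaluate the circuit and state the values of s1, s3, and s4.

s1 = in1 AND in0 = True AND False = False
s2 = s1 AND in0 = False AND False = False
s3 = s2 AND s1 = False AND False = False
s4 = s1 OR s3 = False OR False = False

s1 = False, s3 = False, s4 = False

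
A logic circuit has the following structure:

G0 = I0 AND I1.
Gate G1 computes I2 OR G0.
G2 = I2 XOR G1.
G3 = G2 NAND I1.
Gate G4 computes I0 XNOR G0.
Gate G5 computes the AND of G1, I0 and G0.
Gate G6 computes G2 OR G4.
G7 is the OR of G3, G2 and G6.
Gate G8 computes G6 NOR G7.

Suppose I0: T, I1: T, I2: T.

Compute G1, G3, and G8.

G1 = T, G3 = T, G8 = F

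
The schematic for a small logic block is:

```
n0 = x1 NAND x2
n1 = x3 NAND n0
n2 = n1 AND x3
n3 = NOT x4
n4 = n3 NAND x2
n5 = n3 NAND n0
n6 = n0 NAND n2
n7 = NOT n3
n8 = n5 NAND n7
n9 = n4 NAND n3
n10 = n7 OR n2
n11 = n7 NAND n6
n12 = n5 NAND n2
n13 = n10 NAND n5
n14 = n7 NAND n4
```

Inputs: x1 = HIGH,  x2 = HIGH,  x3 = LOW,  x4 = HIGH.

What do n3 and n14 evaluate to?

n3 = LOW, n14 = LOW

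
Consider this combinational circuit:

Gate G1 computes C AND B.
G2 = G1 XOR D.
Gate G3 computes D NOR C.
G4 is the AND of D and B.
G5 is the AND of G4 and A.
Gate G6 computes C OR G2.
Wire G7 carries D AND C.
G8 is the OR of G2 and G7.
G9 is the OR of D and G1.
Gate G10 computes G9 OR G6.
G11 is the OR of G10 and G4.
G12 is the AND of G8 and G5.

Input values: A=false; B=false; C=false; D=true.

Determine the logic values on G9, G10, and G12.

G9 = true, G10 = true, G12 = false

G1 = C AND B = false AND false = false
G2 = G1 XOR D = false XOR true = true
G4 = D AND B = true AND false = false
G5 = G4 AND A = false AND false = false
G6 = C OR G2 = false OR true = true
G7 = D AND C = true AND false = false
G8 = G2 OR G7 = true OR false = true
G9 = D OR G1 = true OR false = true
G10 = G9 OR G6 = true OR true = true
G12 = G8 AND G5 = true AND false = false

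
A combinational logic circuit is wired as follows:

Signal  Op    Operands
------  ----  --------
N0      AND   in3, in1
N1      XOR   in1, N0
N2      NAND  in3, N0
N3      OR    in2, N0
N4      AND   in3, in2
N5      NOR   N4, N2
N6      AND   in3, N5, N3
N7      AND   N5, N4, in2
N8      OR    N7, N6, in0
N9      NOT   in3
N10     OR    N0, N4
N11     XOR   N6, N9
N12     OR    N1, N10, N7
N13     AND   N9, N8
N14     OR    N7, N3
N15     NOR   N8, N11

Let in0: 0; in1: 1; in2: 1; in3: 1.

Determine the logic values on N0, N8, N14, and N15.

N0 = 1, N8 = 0, N14 = 1, N15 = 1

N0 = in3 AND in1 = 1 AND 1 = 1
N2 = in3 NAND N0 = 1 NAND 1 = 0
N3 = in2 OR N0 = 1 OR 1 = 1
N4 = in3 AND in2 = 1 AND 1 = 1
N5 = N4 NOR N2 = 1 NOR 0 = 0
N6 = in3 AND N5 AND N3 = 1 AND 0 AND 1 = 0
N7 = N5 AND N4 AND in2 = 0 AND 1 AND 1 = 0
N8 = N7 OR N6 OR in0 = 0 OR 0 OR 0 = 0
N9 = NOT in3 = NOT 1 = 0
N11 = N6 XOR N9 = 0 XOR 0 = 0
N14 = N7 OR N3 = 0 OR 1 = 1
N15 = N8 NOR N11 = 0 NOR 0 = 1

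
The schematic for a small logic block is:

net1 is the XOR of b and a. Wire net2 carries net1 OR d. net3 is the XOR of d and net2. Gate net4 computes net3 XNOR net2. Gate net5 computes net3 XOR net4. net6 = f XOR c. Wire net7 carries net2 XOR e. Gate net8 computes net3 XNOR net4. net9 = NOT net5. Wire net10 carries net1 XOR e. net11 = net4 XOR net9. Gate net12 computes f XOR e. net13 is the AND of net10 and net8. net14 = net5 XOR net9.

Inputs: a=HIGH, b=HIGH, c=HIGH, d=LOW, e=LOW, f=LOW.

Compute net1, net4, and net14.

net1 = b XOR a = HIGH XOR HIGH = LOW
net2 = net1 OR d = LOW OR LOW = LOW
net3 = d XOR net2 = LOW XOR LOW = LOW
net4 = net3 XNOR net2 = LOW XNOR LOW = HIGH
net5 = net3 XOR net4 = LOW XOR HIGH = HIGH
net9 = NOT net5 = NOT HIGH = LOW
net14 = net5 XOR net9 = HIGH XOR LOW = HIGH

net1 = LOW; net4 = HIGH; net14 = HIGH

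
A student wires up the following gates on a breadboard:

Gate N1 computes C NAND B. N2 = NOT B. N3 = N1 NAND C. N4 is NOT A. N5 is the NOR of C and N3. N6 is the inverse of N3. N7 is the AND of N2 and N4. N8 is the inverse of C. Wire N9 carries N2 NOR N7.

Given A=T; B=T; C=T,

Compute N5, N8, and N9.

N5 = F, N8 = F, N9 = T

N1 = C NAND B = T NAND T = F
N2 = NOT B = NOT T = F
N3 = N1 NAND C = F NAND T = T
N4 = NOT A = NOT T = F
N5 = C NOR N3 = T NOR T = F
N7 = N2 AND N4 = F AND F = F
N8 = NOT C = NOT T = F
N9 = N2 NOR N7 = F NOR F = T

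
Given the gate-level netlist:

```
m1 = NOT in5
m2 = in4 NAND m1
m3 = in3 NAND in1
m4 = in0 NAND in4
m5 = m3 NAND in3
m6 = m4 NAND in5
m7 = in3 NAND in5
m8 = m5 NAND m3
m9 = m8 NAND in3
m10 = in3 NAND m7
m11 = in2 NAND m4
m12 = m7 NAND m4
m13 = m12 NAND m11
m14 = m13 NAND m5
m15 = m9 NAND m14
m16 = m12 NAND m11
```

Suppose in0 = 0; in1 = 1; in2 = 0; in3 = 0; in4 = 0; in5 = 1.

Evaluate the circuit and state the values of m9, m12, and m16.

m9 = 1, m12 = 0, m16 = 1

m3 = in3 NAND in1 = 0 NAND 1 = 1
m4 = in0 NAND in4 = 0 NAND 0 = 1
m5 = m3 NAND in3 = 1 NAND 0 = 1
m7 = in3 NAND in5 = 0 NAND 1 = 1
m8 = m5 NAND m3 = 1 NAND 1 = 0
m9 = m8 NAND in3 = 0 NAND 0 = 1
m11 = in2 NAND m4 = 0 NAND 1 = 1
m12 = m7 NAND m4 = 1 NAND 1 = 0
m16 = m12 NAND m11 = 0 NAND 1 = 1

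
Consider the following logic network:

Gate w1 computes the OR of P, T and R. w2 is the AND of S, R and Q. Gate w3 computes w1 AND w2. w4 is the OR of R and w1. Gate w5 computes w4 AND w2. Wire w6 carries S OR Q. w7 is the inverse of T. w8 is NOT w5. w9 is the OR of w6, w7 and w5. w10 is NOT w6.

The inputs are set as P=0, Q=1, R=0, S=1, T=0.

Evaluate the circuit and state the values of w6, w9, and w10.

w1 = P OR T OR R = 0 OR 0 OR 0 = 0
w2 = S AND R AND Q = 1 AND 0 AND 1 = 0
w4 = R OR w1 = 0 OR 0 = 0
w5 = w4 AND w2 = 0 AND 0 = 0
w6 = S OR Q = 1 OR 1 = 1
w7 = NOT T = NOT 0 = 1
w9 = w6 OR w7 OR w5 = 1 OR 1 OR 0 = 1
w10 = NOT w6 = NOT 1 = 0

w6 = 1, w9 = 1, w10 = 0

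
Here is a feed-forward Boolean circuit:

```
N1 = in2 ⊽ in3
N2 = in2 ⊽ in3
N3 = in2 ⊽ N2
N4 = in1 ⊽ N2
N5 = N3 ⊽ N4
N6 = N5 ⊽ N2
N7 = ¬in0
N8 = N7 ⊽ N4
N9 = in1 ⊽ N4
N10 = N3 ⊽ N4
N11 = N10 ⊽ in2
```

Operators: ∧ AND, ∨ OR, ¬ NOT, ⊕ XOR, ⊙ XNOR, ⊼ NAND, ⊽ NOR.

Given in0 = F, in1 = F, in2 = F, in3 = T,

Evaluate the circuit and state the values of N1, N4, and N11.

N1 = F, N4 = T, N11 = T

N1 = in2 NOR in3 = F NOR T = F
N2 = in2 NOR in3 = F NOR T = F
N3 = in2 NOR N2 = F NOR F = T
N4 = in1 NOR N2 = F NOR F = T
N10 = N3 NOR N4 = T NOR T = F
N11 = N10 NOR in2 = F NOR F = T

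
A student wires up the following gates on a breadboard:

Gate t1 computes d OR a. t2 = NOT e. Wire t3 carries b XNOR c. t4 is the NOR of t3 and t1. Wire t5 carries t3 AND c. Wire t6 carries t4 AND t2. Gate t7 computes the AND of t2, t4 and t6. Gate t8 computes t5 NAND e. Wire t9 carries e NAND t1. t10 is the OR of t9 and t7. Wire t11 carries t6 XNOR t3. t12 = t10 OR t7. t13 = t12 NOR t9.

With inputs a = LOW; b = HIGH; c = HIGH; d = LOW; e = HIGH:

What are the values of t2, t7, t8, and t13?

t1 = d OR a = LOW OR LOW = LOW
t2 = NOT e = NOT HIGH = LOW
t3 = b XNOR c = HIGH XNOR HIGH = HIGH
t4 = t3 NOR t1 = HIGH NOR LOW = LOW
t5 = t3 AND c = HIGH AND HIGH = HIGH
t6 = t4 AND t2 = LOW AND LOW = LOW
t7 = t2 AND t4 AND t6 = LOW AND LOW AND LOW = LOW
t8 = t5 NAND e = HIGH NAND HIGH = LOW
t9 = e NAND t1 = HIGH NAND LOW = HIGH
t10 = t9 OR t7 = HIGH OR LOW = HIGH
t12 = t10 OR t7 = HIGH OR LOW = HIGH
t13 = t12 NOR t9 = HIGH NOR HIGH = LOW

t2 = LOW  t7 = LOW  t8 = LOW  t13 = LOW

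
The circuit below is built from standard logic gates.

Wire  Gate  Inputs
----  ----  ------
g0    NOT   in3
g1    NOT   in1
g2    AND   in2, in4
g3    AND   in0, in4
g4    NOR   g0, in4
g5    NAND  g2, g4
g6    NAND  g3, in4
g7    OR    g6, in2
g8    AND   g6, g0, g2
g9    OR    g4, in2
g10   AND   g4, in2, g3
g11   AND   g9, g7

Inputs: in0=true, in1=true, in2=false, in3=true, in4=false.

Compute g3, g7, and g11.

g3 = false  g7 = true  g11 = true

g0 = NOT in3 = NOT true = false
g3 = in0 AND in4 = true AND false = false
g4 = g0 NOR in4 = false NOR false = true
g6 = g3 NAND in4 = false NAND false = true
g7 = g6 OR in2 = true OR false = true
g9 = g4 OR in2 = true OR false = true
g11 = g9 AND g7 = true AND true = true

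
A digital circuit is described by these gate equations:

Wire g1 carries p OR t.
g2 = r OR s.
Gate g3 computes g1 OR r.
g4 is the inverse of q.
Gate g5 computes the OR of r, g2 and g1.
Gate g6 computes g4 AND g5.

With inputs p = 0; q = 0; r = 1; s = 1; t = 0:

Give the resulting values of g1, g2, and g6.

g1 = 0; g2 = 1; g6 = 1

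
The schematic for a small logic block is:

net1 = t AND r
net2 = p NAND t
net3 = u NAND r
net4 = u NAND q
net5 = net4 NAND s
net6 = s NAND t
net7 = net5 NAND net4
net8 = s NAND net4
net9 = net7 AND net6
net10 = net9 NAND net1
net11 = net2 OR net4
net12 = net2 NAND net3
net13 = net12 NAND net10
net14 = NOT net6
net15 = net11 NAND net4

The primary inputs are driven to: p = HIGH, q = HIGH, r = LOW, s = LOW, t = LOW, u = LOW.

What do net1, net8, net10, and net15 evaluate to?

net1 = t AND r = LOW AND LOW = LOW
net2 = p NAND t = HIGH NAND LOW = HIGH
net4 = u NAND q = LOW NAND HIGH = HIGH
net5 = net4 NAND s = HIGH NAND LOW = HIGH
net6 = s NAND t = LOW NAND LOW = HIGH
net7 = net5 NAND net4 = HIGH NAND HIGH = LOW
net8 = s NAND net4 = LOW NAND HIGH = HIGH
net9 = net7 AND net6 = LOW AND HIGH = LOW
net10 = net9 NAND net1 = LOW NAND LOW = HIGH
net11 = net2 OR net4 = HIGH OR HIGH = HIGH
net15 = net11 NAND net4 = HIGH NAND HIGH = LOW

net1 = LOW  net8 = HIGH  net10 = HIGH  net15 = LOW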